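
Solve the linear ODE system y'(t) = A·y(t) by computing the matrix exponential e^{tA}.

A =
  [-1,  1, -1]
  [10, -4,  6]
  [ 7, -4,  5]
e^{tA} =
  [2*t^2 - t + 1, -t^2/2 + t, t^2 - t]
  [-4*t^2 + 10*t, t^2 - 4*t + 1, -2*t^2 + 6*t]
  [-6*t^2 + 7*t, 3*t^2/2 - 4*t, -3*t^2 + 5*t + 1]

Strategy: write A = P · J · P⁻¹ where J is a Jordan canonical form, so e^{tA} = P · e^{tJ} · P⁻¹, and e^{tJ} can be computed block-by-block.

A has Jordan form
J =
  [0, 1, 0]
  [0, 0, 1]
  [0, 0, 0]
(up to reordering of blocks).

Per-block formulas:
  For a 3×3 Jordan block J_3(0): exp(t · J_3(0)) = e^(0t)·(I + t·N + (t^2/2)·N^2), where N is the 3×3 nilpotent shift.

After assembling e^{tJ} and conjugating by P, we get:

e^{tA} =
  [2*t^2 - t + 1, -t^2/2 + t, t^2 - t]
  [-4*t^2 + 10*t, t^2 - 4*t + 1, -2*t^2 + 6*t]
  [-6*t^2 + 7*t, 3*t^2/2 - 4*t, -3*t^2 + 5*t + 1]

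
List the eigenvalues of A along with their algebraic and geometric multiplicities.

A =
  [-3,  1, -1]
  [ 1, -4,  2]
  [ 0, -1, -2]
λ = -3: alg = 3, geom = 1

Step 1 — factor the characteristic polynomial to read off the algebraic multiplicities:
  χ_A(x) = (x + 3)^3

Step 2 — compute geometric multiplicities via the rank-nullity identity g(λ) = n − rank(A − λI):
  rank(A − (-3)·I) = 2, so dim ker(A − (-3)·I) = n − 2 = 1

Summary:
  λ = -3: algebraic multiplicity = 3, geometric multiplicity = 1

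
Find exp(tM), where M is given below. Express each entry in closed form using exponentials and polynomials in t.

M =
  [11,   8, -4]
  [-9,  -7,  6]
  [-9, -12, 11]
e^{tM} =
  [6*t*exp(5*t) + exp(5*t), 8*t*exp(5*t), -4*t*exp(5*t)]
  [-9*t*exp(5*t), -12*t*exp(5*t) + exp(5*t), 6*t*exp(5*t)]
  [-9*t*exp(5*t), -12*t*exp(5*t), 6*t*exp(5*t) + exp(5*t)]

Strategy: write M = P · J · P⁻¹ where J is a Jordan canonical form, so e^{tM} = P · e^{tJ} · P⁻¹, and e^{tJ} can be computed block-by-block.

M has Jordan form
J =
  [5, 1, 0]
  [0, 5, 0]
  [0, 0, 5]
(up to reordering of blocks).

Per-block formulas:
  For a 1×1 block at λ = 5: exp(t · [5]) = [e^(5t)].
  For a 2×2 Jordan block J_2(5): exp(t · J_2(5)) = e^(5t)·(I + t·N), where N is the 2×2 nilpotent shift.

After assembling e^{tJ} and conjugating by P, we get:

e^{tM} =
  [6*t*exp(5*t) + exp(5*t), 8*t*exp(5*t), -4*t*exp(5*t)]
  [-9*t*exp(5*t), -12*t*exp(5*t) + exp(5*t), 6*t*exp(5*t)]
  [-9*t*exp(5*t), -12*t*exp(5*t), 6*t*exp(5*t) + exp(5*t)]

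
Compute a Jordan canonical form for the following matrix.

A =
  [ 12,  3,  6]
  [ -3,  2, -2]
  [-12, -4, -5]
J_2(3) ⊕ J_1(3)

The characteristic polynomial is
  det(x·I − A) = x^3 - 9*x^2 + 27*x - 27 = (x - 3)^3

Eigenvalues and multiplicities (the geometric multiplicity of λ is n − rank(A − λI), which equals the number of Jordan blocks for λ):
  λ = 3: algebraic multiplicity = 3, geometric multiplicity = 2

Determining the block sizes for each eigenvalue:
  λ = 3: 2 blocks summing to 3 forces exactly one block of size 2 and the rest size 1 → block sizes [2, 1]

Assembling the blocks gives a Jordan form
J =
  [3, 1, 0]
  [0, 3, 0]
  [0, 0, 3]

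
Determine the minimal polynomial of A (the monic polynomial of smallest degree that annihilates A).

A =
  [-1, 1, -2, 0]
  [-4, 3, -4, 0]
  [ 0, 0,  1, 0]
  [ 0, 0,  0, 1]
x^2 - 2*x + 1

The characteristic polynomial is χ_A(x) = (x - 1)^4, so the eigenvalues are known. The minimal polynomial is
  m_A(x) = Π_λ (x − λ)^{k_λ}
where k_λ is the size of the *largest* Jordan block for λ (equivalently, the smallest k with (A − λI)^k v = 0 for every generalised eigenvector v of λ).

  λ = 1: largest Jordan block has size 2, contributing (x − 1)^2

So m_A(x) = (x - 1)^2 = x^2 - 2*x + 1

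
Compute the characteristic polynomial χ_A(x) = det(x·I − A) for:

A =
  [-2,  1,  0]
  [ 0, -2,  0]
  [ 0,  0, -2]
x^3 + 6*x^2 + 12*x + 8

Expanding det(x·I − A) (e.g. by cofactor expansion or by noting that A is similar to its Jordan form J, which has the same characteristic polynomial as A) gives
  χ_A(x) = x^3 + 6*x^2 + 12*x + 8
which factors as (x + 2)^3. The eigenvalues (with algebraic multiplicities) are λ = -2 with multiplicity 3.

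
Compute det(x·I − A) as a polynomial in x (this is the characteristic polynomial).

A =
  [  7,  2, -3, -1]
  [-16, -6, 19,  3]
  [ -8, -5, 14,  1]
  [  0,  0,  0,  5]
x^4 - 20*x^3 + 150*x^2 - 500*x + 625

Expanding det(x·I − A) (e.g. by cofactor expansion or by noting that A is similar to its Jordan form J, which has the same characteristic polynomial as A) gives
  χ_A(x) = x^4 - 20*x^3 + 150*x^2 - 500*x + 625
which factors as (x - 5)^4. The eigenvalues (with algebraic multiplicities) are λ = 5 with multiplicity 4.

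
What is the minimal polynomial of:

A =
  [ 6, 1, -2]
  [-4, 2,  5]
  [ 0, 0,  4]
x^3 - 12*x^2 + 48*x - 64

The characteristic polynomial is χ_A(x) = (x - 4)^3, so the eigenvalues are known. The minimal polynomial is
  m_A(x) = Π_λ (x − λ)^{k_λ}
where k_λ is the size of the *largest* Jordan block for λ (equivalently, the smallest k with (A − λI)^k v = 0 for every generalised eigenvector v of λ).

  λ = 4: largest Jordan block has size 3, contributing (x − 4)^3

So m_A(x) = (x - 4)^3 = x^3 - 12*x^2 + 48*x - 64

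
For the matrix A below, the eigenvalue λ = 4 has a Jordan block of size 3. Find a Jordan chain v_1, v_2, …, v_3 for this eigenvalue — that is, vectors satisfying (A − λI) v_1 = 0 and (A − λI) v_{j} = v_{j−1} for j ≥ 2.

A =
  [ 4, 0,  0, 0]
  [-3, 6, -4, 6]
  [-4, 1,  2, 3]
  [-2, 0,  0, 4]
A Jordan chain for λ = 4 of length 3:
v_1 = (0, -2, -1, 0)ᵀ
v_2 = (0, -3, -4, -2)ᵀ
v_3 = (1, 0, 0, 0)ᵀ

Let N = A − (4)·I. We want v_3 with N^3 v_3 = 0 but N^2 v_3 ≠ 0; then v_{j-1} := N · v_j for j = 3, …, 2.

Pick v_3 = (1, 0, 0, 0)ᵀ.
Then v_2 = N · v_3 = (0, -3, -4, -2)ᵀ.
Then v_1 = N · v_2 = (0, -2, -1, 0)ᵀ.

Sanity check: (A − (4)·I) v_1 = (0, 0, 0, 0)ᵀ = 0. ✓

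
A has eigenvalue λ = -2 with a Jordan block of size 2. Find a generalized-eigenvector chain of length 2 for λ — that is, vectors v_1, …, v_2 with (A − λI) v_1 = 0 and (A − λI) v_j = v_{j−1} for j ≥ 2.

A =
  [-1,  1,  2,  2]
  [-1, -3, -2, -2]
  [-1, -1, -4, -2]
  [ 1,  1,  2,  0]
A Jordan chain for λ = -2 of length 2:
v_1 = (1, -1, -1, 1)ᵀ
v_2 = (1, 0, 0, 0)ᵀ

Let N = A − (-2)·I. We want v_2 with N^2 v_2 = 0 but N^1 v_2 ≠ 0; then v_{j-1} := N · v_j for j = 2, …, 2.

Pick v_2 = (1, 0, 0, 0)ᵀ.
Then v_1 = N · v_2 = (1, -1, -1, 1)ᵀ.

Sanity check: (A − (-2)·I) v_1 = (0, 0, 0, 0)ᵀ = 0. ✓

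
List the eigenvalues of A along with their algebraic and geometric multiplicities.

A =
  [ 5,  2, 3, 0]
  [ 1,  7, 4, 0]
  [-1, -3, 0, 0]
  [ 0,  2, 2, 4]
λ = 4: alg = 4, geom = 2

Step 1 — factor the characteristic polynomial to read off the algebraic multiplicities:
  χ_A(x) = (x - 4)^4

Step 2 — compute geometric multiplicities via the rank-nullity identity g(λ) = n − rank(A − λI):
  rank(A − (4)·I) = 2, so dim ker(A − (4)·I) = n − 2 = 2

Summary:
  λ = 4: algebraic multiplicity = 4, geometric multiplicity = 2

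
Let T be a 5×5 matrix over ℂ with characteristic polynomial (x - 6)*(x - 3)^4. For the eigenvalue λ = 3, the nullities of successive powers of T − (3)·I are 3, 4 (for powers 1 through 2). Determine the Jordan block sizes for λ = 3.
Block sizes for λ = 3: [2, 1, 1]

From the dimensions of kernels of powers, the number of Jordan blocks of size at least j is d_j − d_{j−1} where d_j = dim ker(N^j) (with d_0 = 0). Computing the differences gives [3, 1].
The number of blocks of size exactly k is (#blocks of size ≥ k) − (#blocks of size ≥ k + 1), so the partition is: 2 block(s) of size 1, 1 block(s) of size 2.
In nonincreasing order the block sizes are [2, 1, 1].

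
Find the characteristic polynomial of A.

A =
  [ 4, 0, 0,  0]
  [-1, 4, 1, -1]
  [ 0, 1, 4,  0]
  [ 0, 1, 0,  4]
x^4 - 16*x^3 + 96*x^2 - 256*x + 256

Expanding det(x·I − A) (e.g. by cofactor expansion or by noting that A is similar to its Jordan form J, which has the same characteristic polynomial as A) gives
  χ_A(x) = x^4 - 16*x^3 + 96*x^2 - 256*x + 256
which factors as (x - 4)^4. The eigenvalues (with algebraic multiplicities) are λ = 4 with multiplicity 4.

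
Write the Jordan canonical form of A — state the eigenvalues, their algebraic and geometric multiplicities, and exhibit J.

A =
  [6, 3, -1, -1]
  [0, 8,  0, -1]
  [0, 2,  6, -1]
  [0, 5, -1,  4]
J_3(6) ⊕ J_1(6)

The characteristic polynomial is
  det(x·I − A) = x^4 - 24*x^3 + 216*x^2 - 864*x + 1296 = (x - 6)^4

Eigenvalues and multiplicities (the geometric multiplicity of λ is n − rank(A − λI), which equals the number of Jordan blocks for λ):
  λ = 6: algebraic multiplicity = 4, geometric multiplicity = 2

Determining the block sizes for each eigenvalue:
  λ = 6: with am = 4 and gm = 2, the partition is not yet determined (e.g. several partitions of 4 into 2 parts exist). Let N = A − (6)·I. Computing rank(N^1) = 2, rank(N^2) = 1, rank(N^3) = 0; the number of blocks of size ≥ j is rank(N^{j−1}) − rank(N^j), giving [2, 1, 1]. So we have 1 block(s) of size 3, 1 block(s) of size 1 → block sizes [3, 1]

Assembling the blocks gives a Jordan form
J =
  [6, 1, 0, 0]
  [0, 6, 1, 0]
  [0, 0, 6, 0]
  [0, 0, 0, 6]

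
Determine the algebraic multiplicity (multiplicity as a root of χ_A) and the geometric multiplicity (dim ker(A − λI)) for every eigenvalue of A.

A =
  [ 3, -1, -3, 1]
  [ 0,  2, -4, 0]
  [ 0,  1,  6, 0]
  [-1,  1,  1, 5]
λ = 4: alg = 4, geom = 2

Step 1 — factor the characteristic polynomial to read off the algebraic multiplicities:
  χ_A(x) = (x - 4)^4

Step 2 — compute geometric multiplicities via the rank-nullity identity g(λ) = n − rank(A − λI):
  rank(A − (4)·I) = 2, so dim ker(A − (4)·I) = n − 2 = 2

Summary:
  λ = 4: algebraic multiplicity = 4, geometric multiplicity = 2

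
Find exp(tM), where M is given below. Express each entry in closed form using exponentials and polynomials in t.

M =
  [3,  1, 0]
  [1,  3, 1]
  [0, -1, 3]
e^{tM} =
  [t^2*exp(3*t)/2 + exp(3*t), t*exp(3*t), t^2*exp(3*t)/2]
  [t*exp(3*t), exp(3*t), t*exp(3*t)]
  [-t^2*exp(3*t)/2, -t*exp(3*t), -t^2*exp(3*t)/2 + exp(3*t)]

Strategy: write M = P · J · P⁻¹ where J is a Jordan canonical form, so e^{tM} = P · e^{tJ} · P⁻¹, and e^{tJ} can be computed block-by-block.

M has Jordan form
J =
  [3, 1, 0]
  [0, 3, 1]
  [0, 0, 3]
(up to reordering of blocks).

Per-block formulas:
  For a 3×3 Jordan block J_3(3): exp(t · J_3(3)) = e^(3t)·(I + t·N + (t^2/2)·N^2), where N is the 3×3 nilpotent shift.

After assembling e^{tJ} and conjugating by P, we get:

e^{tM} =
  [t^2*exp(3*t)/2 + exp(3*t), t*exp(3*t), t^2*exp(3*t)/2]
  [t*exp(3*t), exp(3*t), t*exp(3*t)]
  [-t^2*exp(3*t)/2, -t*exp(3*t), -t^2*exp(3*t)/2 + exp(3*t)]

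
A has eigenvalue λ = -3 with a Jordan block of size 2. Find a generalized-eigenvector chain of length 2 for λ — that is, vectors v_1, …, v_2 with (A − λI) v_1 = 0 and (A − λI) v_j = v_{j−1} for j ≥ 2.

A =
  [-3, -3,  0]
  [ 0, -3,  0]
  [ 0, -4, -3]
A Jordan chain for λ = -3 of length 2:
v_1 = (-3, 0, -4)ᵀ
v_2 = (0, 1, 0)ᵀ

Let N = A − (-3)·I. We want v_2 with N^2 v_2 = 0 but N^1 v_2 ≠ 0; then v_{j-1} := N · v_j for j = 2, …, 2.

Pick v_2 = (0, 1, 0)ᵀ.
Then v_1 = N · v_2 = (-3, 0, -4)ᵀ.

Sanity check: (A − (-3)·I) v_1 = (0, 0, 0)ᵀ = 0. ✓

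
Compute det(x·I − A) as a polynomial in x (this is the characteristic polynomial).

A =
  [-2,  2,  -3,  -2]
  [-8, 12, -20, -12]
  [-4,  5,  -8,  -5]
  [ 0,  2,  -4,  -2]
x^4

Expanding det(x·I − A) (e.g. by cofactor expansion or by noting that A is similar to its Jordan form J, which has the same characteristic polynomial as A) gives
  χ_A(x) = x^4
which factors as x^4. The eigenvalues (with algebraic multiplicities) are λ = 0 with multiplicity 4.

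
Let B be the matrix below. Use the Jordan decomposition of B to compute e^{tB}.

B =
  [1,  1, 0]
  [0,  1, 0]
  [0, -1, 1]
e^{tB} =
  [exp(t), t*exp(t), 0]
  [0, exp(t), 0]
  [0, -t*exp(t), exp(t)]

Strategy: write B = P · J · P⁻¹ where J is a Jordan canonical form, so e^{tB} = P · e^{tJ} · P⁻¹, and e^{tJ} can be computed block-by-block.

B has Jordan form
J =
  [1, 1, 0]
  [0, 1, 0]
  [0, 0, 1]
(up to reordering of blocks).

Per-block formulas:
  For a 1×1 block at λ = 1: exp(t · [1]) = [e^(1t)].
  For a 2×2 Jordan block J_2(1): exp(t · J_2(1)) = e^(1t)·(I + t·N), where N is the 2×2 nilpotent shift.

After assembling e^{tJ} and conjugating by P, we get:

e^{tB} =
  [exp(t), t*exp(t), 0]
  [0, exp(t), 0]
  [0, -t*exp(t), exp(t)]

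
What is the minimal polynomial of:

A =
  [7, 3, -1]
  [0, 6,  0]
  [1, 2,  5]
x^3 - 18*x^2 + 108*x - 216

The characteristic polynomial is χ_A(x) = (x - 6)^3, so the eigenvalues are known. The minimal polynomial is
  m_A(x) = Π_λ (x − λ)^{k_λ}
where k_λ is the size of the *largest* Jordan block for λ (equivalently, the smallest k with (A − λI)^k v = 0 for every generalised eigenvector v of λ).

  λ = 6: largest Jordan block has size 3, contributing (x − 6)^3

So m_A(x) = (x - 6)^3 = x^3 - 18*x^2 + 108*x - 216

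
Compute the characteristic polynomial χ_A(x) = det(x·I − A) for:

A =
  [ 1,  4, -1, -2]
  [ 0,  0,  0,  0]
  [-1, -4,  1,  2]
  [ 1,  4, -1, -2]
x^4

Expanding det(x·I − A) (e.g. by cofactor expansion or by noting that A is similar to its Jordan form J, which has the same characteristic polynomial as A) gives
  χ_A(x) = x^4
which factors as x^4. The eigenvalues (with algebraic multiplicities) are λ = 0 with multiplicity 4.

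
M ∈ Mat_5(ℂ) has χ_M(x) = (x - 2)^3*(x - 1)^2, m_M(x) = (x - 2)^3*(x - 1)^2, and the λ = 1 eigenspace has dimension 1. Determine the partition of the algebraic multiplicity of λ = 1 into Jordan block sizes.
Block sizes for λ = 1: [2]

Step 1 — from the characteristic polynomial, algebraic multiplicity of λ = 1 is 2. From dim ker(M − (1)·I) = 1, there are exactly 1 Jordan blocks for λ = 1.
Step 2 — from the minimal polynomial, the factor (x − 1)^2 tells us the largest block for λ = 1 has size 2.
Step 3 — with total size 2, 1 blocks, and largest block 2, the block sizes (in nonincreasing order) are [2].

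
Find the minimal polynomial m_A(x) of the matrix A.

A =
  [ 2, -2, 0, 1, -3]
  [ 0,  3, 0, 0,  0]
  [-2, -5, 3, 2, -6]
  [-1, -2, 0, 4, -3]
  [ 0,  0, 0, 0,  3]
x^2 - 6*x + 9

The characteristic polynomial is χ_A(x) = (x - 3)^5, so the eigenvalues are known. The minimal polynomial is
  m_A(x) = Π_λ (x − λ)^{k_λ}
where k_λ is the size of the *largest* Jordan block for λ (equivalently, the smallest k with (A − λI)^k v = 0 for every generalised eigenvector v of λ).

  λ = 3: largest Jordan block has size 2, contributing (x − 3)^2

So m_A(x) = (x - 3)^2 = x^2 - 6*x + 9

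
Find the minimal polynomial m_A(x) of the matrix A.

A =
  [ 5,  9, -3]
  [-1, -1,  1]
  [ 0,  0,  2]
x^2 - 4*x + 4

The characteristic polynomial is χ_A(x) = (x - 2)^3, so the eigenvalues are known. The minimal polynomial is
  m_A(x) = Π_λ (x − λ)^{k_λ}
where k_λ is the size of the *largest* Jordan block for λ (equivalently, the smallest k with (A − λI)^k v = 0 for every generalised eigenvector v of λ).

  λ = 2: largest Jordan block has size 2, contributing (x − 2)^2

So m_A(x) = (x - 2)^2 = x^2 - 4*x + 4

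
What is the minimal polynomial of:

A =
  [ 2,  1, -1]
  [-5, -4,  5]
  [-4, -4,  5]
x^2 - 2*x + 1

The characteristic polynomial is χ_A(x) = (x - 1)^3, so the eigenvalues are known. The minimal polynomial is
  m_A(x) = Π_λ (x − λ)^{k_λ}
where k_λ is the size of the *largest* Jordan block for λ (equivalently, the smallest k with (A − λI)^k v = 0 for every generalised eigenvector v of λ).

  λ = 1: largest Jordan block has size 2, contributing (x − 1)^2

So m_A(x) = (x - 1)^2 = x^2 - 2*x + 1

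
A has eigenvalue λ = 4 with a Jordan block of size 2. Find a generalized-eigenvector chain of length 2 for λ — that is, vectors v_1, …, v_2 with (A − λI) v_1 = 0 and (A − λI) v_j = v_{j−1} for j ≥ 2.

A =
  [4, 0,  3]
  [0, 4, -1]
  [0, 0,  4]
A Jordan chain for λ = 4 of length 2:
v_1 = (3, -1, 0)ᵀ
v_2 = (0, 0, 1)ᵀ

Let N = A − (4)·I. We want v_2 with N^2 v_2 = 0 but N^1 v_2 ≠ 0; then v_{j-1} := N · v_j for j = 2, …, 2.

Pick v_2 = (0, 0, 1)ᵀ.
Then v_1 = N · v_2 = (3, -1, 0)ᵀ.

Sanity check: (A − (4)·I) v_1 = (0, 0, 0)ᵀ = 0. ✓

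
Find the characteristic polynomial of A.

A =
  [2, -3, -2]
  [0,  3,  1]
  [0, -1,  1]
x^3 - 6*x^2 + 12*x - 8

Expanding det(x·I − A) (e.g. by cofactor expansion or by noting that A is similar to its Jordan form J, which has the same characteristic polynomial as A) gives
  χ_A(x) = x^3 - 6*x^2 + 12*x - 8
which factors as (x - 2)^3. The eigenvalues (with algebraic multiplicities) are λ = 2 with multiplicity 3.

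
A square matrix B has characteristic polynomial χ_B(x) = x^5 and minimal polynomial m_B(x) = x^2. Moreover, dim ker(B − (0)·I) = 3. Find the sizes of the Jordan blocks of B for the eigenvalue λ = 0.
Block sizes for λ = 0: [2, 2, 1]

Step 1 — from the characteristic polynomial, algebraic multiplicity of λ = 0 is 5. From dim ker(B − (0)·I) = 3, there are exactly 3 Jordan blocks for λ = 0.
Step 2 — from the minimal polynomial, the factor (x − 0)^2 tells us the largest block for λ = 0 has size 2.
Step 3 — with total size 5, 3 blocks, and largest block 2, the block sizes (in nonincreasing order) are [2, 2, 1].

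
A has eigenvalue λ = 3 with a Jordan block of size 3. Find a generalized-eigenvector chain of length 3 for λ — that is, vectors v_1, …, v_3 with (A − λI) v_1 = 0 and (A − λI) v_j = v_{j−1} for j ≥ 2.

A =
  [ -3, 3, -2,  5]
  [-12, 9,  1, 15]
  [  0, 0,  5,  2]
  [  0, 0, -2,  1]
A Jordan chain for λ = 3 of length 3:
v_1 = (1, 2, 0, 0)ᵀ
v_2 = (-2, 1, 2, -2)ᵀ
v_3 = (0, 0, 1, 0)ᵀ

Let N = A − (3)·I. We want v_3 with N^3 v_3 = 0 but N^2 v_3 ≠ 0; then v_{j-1} := N · v_j for j = 3, …, 2.

Pick v_3 = (0, 0, 1, 0)ᵀ.
Then v_2 = N · v_3 = (-2, 1, 2, -2)ᵀ.
Then v_1 = N · v_2 = (1, 2, 0, 0)ᵀ.

Sanity check: (A − (3)·I) v_1 = (0, 0, 0, 0)ᵀ = 0. ✓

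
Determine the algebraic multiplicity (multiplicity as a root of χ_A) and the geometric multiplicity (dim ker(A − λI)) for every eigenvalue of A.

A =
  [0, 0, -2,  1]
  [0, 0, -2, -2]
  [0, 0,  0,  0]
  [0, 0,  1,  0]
λ = 0: alg = 4, geom = 2

Step 1 — factor the characteristic polynomial to read off the algebraic multiplicities:
  χ_A(x) = x^4

Step 2 — compute geometric multiplicities via the rank-nullity identity g(λ) = n − rank(A − λI):
  rank(A − (0)·I) = 2, so dim ker(A − (0)·I) = n − 2 = 2

Summary:
  λ = 0: algebraic multiplicity = 4, geometric multiplicity = 2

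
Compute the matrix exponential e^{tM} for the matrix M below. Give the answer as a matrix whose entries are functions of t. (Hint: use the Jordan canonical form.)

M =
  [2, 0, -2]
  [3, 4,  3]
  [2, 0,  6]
e^{tM} =
  [-2*t*exp(4*t) + exp(4*t), 0, -2*t*exp(4*t)]
  [3*t*exp(4*t), exp(4*t), 3*t*exp(4*t)]
  [2*t*exp(4*t), 0, 2*t*exp(4*t) + exp(4*t)]

Strategy: write M = P · J · P⁻¹ where J is a Jordan canonical form, so e^{tM} = P · e^{tJ} · P⁻¹, and e^{tJ} can be computed block-by-block.

M has Jordan form
J =
  [4, 1, 0]
  [0, 4, 0]
  [0, 0, 4]
(up to reordering of blocks).

Per-block formulas:
  For a 2×2 Jordan block J_2(4): exp(t · J_2(4)) = e^(4t)·(I + t·N), where N is the 2×2 nilpotent shift.
  For a 1×1 block at λ = 4: exp(t · [4]) = [e^(4t)].

After assembling e^{tJ} and conjugating by P, we get:

e^{tM} =
  [-2*t*exp(4*t) + exp(4*t), 0, -2*t*exp(4*t)]
  [3*t*exp(4*t), exp(4*t), 3*t*exp(4*t)]
  [2*t*exp(4*t), 0, 2*t*exp(4*t) + exp(4*t)]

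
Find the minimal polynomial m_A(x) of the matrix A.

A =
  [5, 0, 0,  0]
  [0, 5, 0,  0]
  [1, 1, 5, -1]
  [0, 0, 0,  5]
x^2 - 10*x + 25

The characteristic polynomial is χ_A(x) = (x - 5)^4, so the eigenvalues are known. The minimal polynomial is
  m_A(x) = Π_λ (x − λ)^{k_λ}
where k_λ is the size of the *largest* Jordan block for λ (equivalently, the smallest k with (A − λI)^k v = 0 for every generalised eigenvector v of λ).

  λ = 5: largest Jordan block has size 2, contributing (x − 5)^2

So m_A(x) = (x - 5)^2 = x^2 - 10*x + 25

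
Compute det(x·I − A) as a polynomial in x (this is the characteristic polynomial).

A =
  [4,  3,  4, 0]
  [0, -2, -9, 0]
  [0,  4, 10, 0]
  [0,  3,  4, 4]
x^4 - 16*x^3 + 96*x^2 - 256*x + 256

Expanding det(x·I − A) (e.g. by cofactor expansion or by noting that A is similar to its Jordan form J, which has the same characteristic polynomial as A) gives
  χ_A(x) = x^4 - 16*x^3 + 96*x^2 - 256*x + 256
which factors as (x - 4)^4. The eigenvalues (with algebraic multiplicities) are λ = 4 with multiplicity 4.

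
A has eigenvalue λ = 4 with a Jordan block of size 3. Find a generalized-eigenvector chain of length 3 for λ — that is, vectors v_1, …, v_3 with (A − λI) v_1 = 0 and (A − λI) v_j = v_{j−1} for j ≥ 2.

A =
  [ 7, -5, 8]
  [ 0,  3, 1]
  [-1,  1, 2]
A Jordan chain for λ = 4 of length 3:
v_1 = (1, -1, -1)ᵀ
v_2 = (3, 0, -1)ᵀ
v_3 = (1, 0, 0)ᵀ

Let N = A − (4)·I. We want v_3 with N^3 v_3 = 0 but N^2 v_3 ≠ 0; then v_{j-1} := N · v_j for j = 3, …, 2.

Pick v_3 = (1, 0, 0)ᵀ.
Then v_2 = N · v_3 = (3, 0, -1)ᵀ.
Then v_1 = N · v_2 = (1, -1, -1)ᵀ.

Sanity check: (A − (4)·I) v_1 = (0, 0, 0)ᵀ = 0. ✓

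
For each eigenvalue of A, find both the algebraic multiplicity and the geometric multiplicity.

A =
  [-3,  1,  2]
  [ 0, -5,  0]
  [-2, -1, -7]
λ = -5: alg = 3, geom = 2

Step 1 — factor the characteristic polynomial to read off the algebraic multiplicities:
  χ_A(x) = (x + 5)^3

Step 2 — compute geometric multiplicities via the rank-nullity identity g(λ) = n − rank(A − λI):
  rank(A − (-5)·I) = 1, so dim ker(A − (-5)·I) = n − 1 = 2

Summary:
  λ = -5: algebraic multiplicity = 3, geometric multiplicity = 2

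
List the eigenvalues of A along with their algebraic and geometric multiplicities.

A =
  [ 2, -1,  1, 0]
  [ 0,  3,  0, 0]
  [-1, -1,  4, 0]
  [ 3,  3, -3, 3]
λ = 3: alg = 4, geom = 3

Step 1 — factor the characteristic polynomial to read off the algebraic multiplicities:
  χ_A(x) = (x - 3)^4

Step 2 — compute geometric multiplicities via the rank-nullity identity g(λ) = n − rank(A − λI):
  rank(A − (3)·I) = 1, so dim ker(A − (3)·I) = n − 1 = 3

Summary:
  λ = 3: algebraic multiplicity = 4, geometric multiplicity = 3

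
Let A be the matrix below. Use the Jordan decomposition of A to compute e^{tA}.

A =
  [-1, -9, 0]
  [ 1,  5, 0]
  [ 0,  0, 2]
e^{tA} =
  [-3*t*exp(2*t) + exp(2*t), -9*t*exp(2*t), 0]
  [t*exp(2*t), 3*t*exp(2*t) + exp(2*t), 0]
  [0, 0, exp(2*t)]

Strategy: write A = P · J · P⁻¹ where J is a Jordan canonical form, so e^{tA} = P · e^{tJ} · P⁻¹, and e^{tJ} can be computed block-by-block.

A has Jordan form
J =
  [2, 1, 0]
  [0, 2, 0]
  [0, 0, 2]
(up to reordering of blocks).

Per-block formulas:
  For a 2×2 Jordan block J_2(2): exp(t · J_2(2)) = e^(2t)·(I + t·N), where N is the 2×2 nilpotent shift.
  For a 1×1 block at λ = 2: exp(t · [2]) = [e^(2t)].

After assembling e^{tJ} and conjugating by P, we get:

e^{tA} =
  [-3*t*exp(2*t) + exp(2*t), -9*t*exp(2*t), 0]
  [t*exp(2*t), 3*t*exp(2*t) + exp(2*t), 0]
  [0, 0, exp(2*t)]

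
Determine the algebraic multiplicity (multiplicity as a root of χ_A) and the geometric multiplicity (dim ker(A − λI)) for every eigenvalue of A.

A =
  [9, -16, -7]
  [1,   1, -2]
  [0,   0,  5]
λ = 5: alg = 3, geom = 1

Step 1 — factor the characteristic polynomial to read off the algebraic multiplicities:
  χ_A(x) = (x - 5)^3

Step 2 — compute geometric multiplicities via the rank-nullity identity g(λ) = n − rank(A − λI):
  rank(A − (5)·I) = 2, so dim ker(A − (5)·I) = n − 2 = 1

Summary:
  λ = 5: algebraic multiplicity = 3, geometric multiplicity = 1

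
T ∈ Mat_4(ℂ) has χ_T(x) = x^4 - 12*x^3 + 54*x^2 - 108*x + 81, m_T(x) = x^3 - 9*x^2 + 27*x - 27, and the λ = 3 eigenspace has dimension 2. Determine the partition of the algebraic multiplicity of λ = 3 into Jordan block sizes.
Block sizes for λ = 3: [3, 1]

Step 1 — from the characteristic polynomial, algebraic multiplicity of λ = 3 is 4. From dim ker(T − (3)·I) = 2, there are exactly 2 Jordan blocks for λ = 3.
Step 2 — from the minimal polynomial, the factor (x − 3)^3 tells us the largest block for λ = 3 has size 3.
Step 3 — with total size 4, 2 blocks, and largest block 3, the block sizes (in nonincreasing order) are [3, 1].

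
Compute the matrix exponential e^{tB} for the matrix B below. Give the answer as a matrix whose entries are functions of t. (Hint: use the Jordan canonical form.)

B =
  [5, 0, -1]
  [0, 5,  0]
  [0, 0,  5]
e^{tB} =
  [exp(5*t), 0, -t*exp(5*t)]
  [0, exp(5*t), 0]
  [0, 0, exp(5*t)]

Strategy: write B = P · J · P⁻¹ where J is a Jordan canonical form, so e^{tB} = P · e^{tJ} · P⁻¹, and e^{tJ} can be computed block-by-block.

B has Jordan form
J =
  [5, 1, 0]
  [0, 5, 0]
  [0, 0, 5]
(up to reordering of blocks).

Per-block formulas:
  For a 2×2 Jordan block J_2(5): exp(t · J_2(5)) = e^(5t)·(I + t·N), where N is the 2×2 nilpotent shift.
  For a 1×1 block at λ = 5: exp(t · [5]) = [e^(5t)].

After assembling e^{tJ} and conjugating by P, we get:

e^{tB} =
  [exp(5*t), 0, -t*exp(5*t)]
  [0, exp(5*t), 0]
  [0, 0, exp(5*t)]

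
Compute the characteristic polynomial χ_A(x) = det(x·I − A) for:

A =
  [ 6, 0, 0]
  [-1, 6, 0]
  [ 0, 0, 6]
x^3 - 18*x^2 + 108*x - 216

Expanding det(x·I − A) (e.g. by cofactor expansion or by noting that A is similar to its Jordan form J, which has the same characteristic polynomial as A) gives
  χ_A(x) = x^3 - 18*x^2 + 108*x - 216
which factors as (x - 6)^3. The eigenvalues (with algebraic multiplicities) are λ = 6 with multiplicity 3.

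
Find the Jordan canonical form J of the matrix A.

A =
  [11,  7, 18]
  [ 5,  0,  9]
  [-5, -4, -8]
J_3(1)

The characteristic polynomial is
  det(x·I − A) = x^3 - 3*x^2 + 3*x - 1 = (x - 1)^3

Eigenvalues and multiplicities (the geometric multiplicity of λ is n − rank(A − λI), which equals the number of Jordan blocks for λ):
  λ = 1: algebraic multiplicity = 3, geometric multiplicity = 1

Determining the block sizes for each eigenvalue:
  λ = 1: one block (gm = 1), so the single block has size am = 3 → block sizes [3]

Assembling the blocks gives a Jordan form
J =
  [1, 1, 0]
  [0, 1, 1]
  [0, 0, 1]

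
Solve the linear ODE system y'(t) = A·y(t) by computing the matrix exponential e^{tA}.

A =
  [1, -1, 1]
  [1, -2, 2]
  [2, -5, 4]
e^{tA} =
  [t^2*exp(t)/2 + exp(t), -t^2*exp(t) - t*exp(t), t^2*exp(t)/2 + t*exp(t)]
  [t^2*exp(t)/2 + t*exp(t), -t^2*exp(t) - 3*t*exp(t) + exp(t), t^2*exp(t)/2 + 2*t*exp(t)]
  [t^2*exp(t)/2 + 2*t*exp(t), -t^2*exp(t) - 5*t*exp(t), t^2*exp(t)/2 + 3*t*exp(t) + exp(t)]

Strategy: write A = P · J · P⁻¹ where J is a Jordan canonical form, so e^{tA} = P · e^{tJ} · P⁻¹, and e^{tJ} can be computed block-by-block.

A has Jordan form
J =
  [1, 1, 0]
  [0, 1, 1]
  [0, 0, 1]
(up to reordering of blocks).

Per-block formulas:
  For a 3×3 Jordan block J_3(1): exp(t · J_3(1)) = e^(1t)·(I + t·N + (t^2/2)·N^2), where N is the 3×3 nilpotent shift.

After assembling e^{tJ} and conjugating by P, we get:

e^{tA} =
  [t^2*exp(t)/2 + exp(t), -t^2*exp(t) - t*exp(t), t^2*exp(t)/2 + t*exp(t)]
  [t^2*exp(t)/2 + t*exp(t), -t^2*exp(t) - 3*t*exp(t) + exp(t), t^2*exp(t)/2 + 2*t*exp(t)]
  [t^2*exp(t)/2 + 2*t*exp(t), -t^2*exp(t) - 5*t*exp(t), t^2*exp(t)/2 + 3*t*exp(t) + exp(t)]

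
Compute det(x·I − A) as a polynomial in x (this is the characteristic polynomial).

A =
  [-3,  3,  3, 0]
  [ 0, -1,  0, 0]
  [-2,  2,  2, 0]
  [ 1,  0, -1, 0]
x^4 + 2*x^3 + x^2

Expanding det(x·I − A) (e.g. by cofactor expansion or by noting that A is similar to its Jordan form J, which has the same characteristic polynomial as A) gives
  χ_A(x) = x^4 + 2*x^3 + x^2
which factors as x^2*(x + 1)^2. The eigenvalues (with algebraic multiplicities) are λ = -1 with multiplicity 2, λ = 0 with multiplicity 2.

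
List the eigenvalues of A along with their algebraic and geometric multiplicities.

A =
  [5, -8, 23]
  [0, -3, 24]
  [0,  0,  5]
λ = -3: alg = 1, geom = 1; λ = 5: alg = 2, geom = 1

Step 1 — factor the characteristic polynomial to read off the algebraic multiplicities:
  χ_A(x) = (x - 5)^2*(x + 3)

Step 2 — compute geometric multiplicities via the rank-nullity identity g(λ) = n − rank(A − λI):
  rank(A − (-3)·I) = 2, so dim ker(A − (-3)·I) = n − 2 = 1
  rank(A − (5)·I) = 2, so dim ker(A − (5)·I) = n − 2 = 1

Summary:
  λ = -3: algebraic multiplicity = 1, geometric multiplicity = 1
  λ = 5: algebraic multiplicity = 2, geometric multiplicity = 1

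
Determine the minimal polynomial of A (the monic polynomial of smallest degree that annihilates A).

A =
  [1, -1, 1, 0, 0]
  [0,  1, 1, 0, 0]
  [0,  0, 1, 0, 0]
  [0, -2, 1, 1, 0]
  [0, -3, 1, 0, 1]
x^3 - 3*x^2 + 3*x - 1

The characteristic polynomial is χ_A(x) = (x - 1)^5, so the eigenvalues are known. The minimal polynomial is
  m_A(x) = Π_λ (x − λ)^{k_λ}
where k_λ is the size of the *largest* Jordan block for λ (equivalently, the smallest k with (A − λI)^k v = 0 for every generalised eigenvector v of λ).

  λ = 1: largest Jordan block has size 3, contributing (x − 1)^3

So m_A(x) = (x - 1)^3 = x^3 - 3*x^2 + 3*x - 1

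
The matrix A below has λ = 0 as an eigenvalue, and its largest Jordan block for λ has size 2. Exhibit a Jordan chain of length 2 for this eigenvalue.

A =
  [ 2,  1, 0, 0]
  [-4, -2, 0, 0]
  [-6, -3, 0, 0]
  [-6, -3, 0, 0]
A Jordan chain for λ = 0 of length 2:
v_1 = (2, -4, -6, -6)ᵀ
v_2 = (1, 0, 0, 0)ᵀ

Let N = A − (0)·I. We want v_2 with N^2 v_2 = 0 but N^1 v_2 ≠ 0; then v_{j-1} := N · v_j for j = 2, …, 2.

Pick v_2 = (1, 0, 0, 0)ᵀ.
Then v_1 = N · v_2 = (2, -4, -6, -6)ᵀ.

Sanity check: (A − (0)·I) v_1 = (0, 0, 0, 0)ᵀ = 0. ✓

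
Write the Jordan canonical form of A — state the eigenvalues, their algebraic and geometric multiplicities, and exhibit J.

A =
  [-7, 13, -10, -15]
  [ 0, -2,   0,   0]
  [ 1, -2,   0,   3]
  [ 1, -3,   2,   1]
J_2(-2) ⊕ J_2(-2)

The characteristic polynomial is
  det(x·I − A) = x^4 + 8*x^3 + 24*x^2 + 32*x + 16 = (x + 2)^4

Eigenvalues and multiplicities (the geometric multiplicity of λ is n − rank(A − λI), which equals the number of Jordan blocks for λ):
  λ = -2: algebraic multiplicity = 4, geometric multiplicity = 2

Determining the block sizes for each eigenvalue:
  λ = -2: with am = 4 and gm = 2, the partition is not yet determined (e.g. several partitions of 4 into 2 parts exist). Let N = A − (-2)·I. Computing rank(N^1) = 2, rank(N^2) = 0; the number of blocks of size ≥ j is rank(N^{j−1}) − rank(N^j), giving [2, 2]. So we have 2 block(s) of size 2 → block sizes [2, 2]

Assembling the blocks gives a Jordan form
J =
  [-2,  1,  0,  0]
  [ 0, -2,  0,  0]
  [ 0,  0, -2,  1]
  [ 0,  0,  0, -2]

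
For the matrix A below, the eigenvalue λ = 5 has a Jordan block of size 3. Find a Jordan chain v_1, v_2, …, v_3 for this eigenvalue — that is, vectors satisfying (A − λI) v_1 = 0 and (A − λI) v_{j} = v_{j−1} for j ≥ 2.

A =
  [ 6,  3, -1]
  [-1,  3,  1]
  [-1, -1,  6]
A Jordan chain for λ = 5 of length 3:
v_1 = (-1, 0, -1)ᵀ
v_2 = (1, -1, -1)ᵀ
v_3 = (1, 0, 0)ᵀ

Let N = A − (5)·I. We want v_3 with N^3 v_3 = 0 but N^2 v_3 ≠ 0; then v_{j-1} := N · v_j for j = 3, …, 2.

Pick v_3 = (1, 0, 0)ᵀ.
Then v_2 = N · v_3 = (1, -1, -1)ᵀ.
Then v_1 = N · v_2 = (-1, 0, -1)ᵀ.

Sanity check: (A − (5)·I) v_1 = (0, 0, 0)ᵀ = 0. ✓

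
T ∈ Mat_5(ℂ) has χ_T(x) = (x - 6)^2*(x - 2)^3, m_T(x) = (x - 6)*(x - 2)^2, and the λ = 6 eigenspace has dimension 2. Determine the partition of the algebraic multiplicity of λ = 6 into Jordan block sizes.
Block sizes for λ = 6: [1, 1]

Step 1 — from the characteristic polynomial, algebraic multiplicity of λ = 6 is 2. From dim ker(T − (6)·I) = 2, there are exactly 2 Jordan blocks for λ = 6.
Step 2 — from the minimal polynomial, the factor (x − 6) tells us the largest block for λ = 6 has size 1.
Step 3 — with total size 2, 2 blocks, and largest block 1, the block sizes (in nonincreasing order) are [1, 1].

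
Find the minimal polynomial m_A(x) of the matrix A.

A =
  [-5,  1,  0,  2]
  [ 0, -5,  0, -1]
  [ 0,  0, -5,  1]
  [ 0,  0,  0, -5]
x^3 + 15*x^2 + 75*x + 125

The characteristic polynomial is χ_A(x) = (x + 5)^4, so the eigenvalues are known. The minimal polynomial is
  m_A(x) = Π_λ (x − λ)^{k_λ}
where k_λ is the size of the *largest* Jordan block for λ (equivalently, the smallest k with (A − λI)^k v = 0 for every generalised eigenvector v of λ).

  λ = -5: largest Jordan block has size 3, contributing (x + 5)^3

So m_A(x) = (x + 5)^3 = x^3 + 15*x^2 + 75*x + 125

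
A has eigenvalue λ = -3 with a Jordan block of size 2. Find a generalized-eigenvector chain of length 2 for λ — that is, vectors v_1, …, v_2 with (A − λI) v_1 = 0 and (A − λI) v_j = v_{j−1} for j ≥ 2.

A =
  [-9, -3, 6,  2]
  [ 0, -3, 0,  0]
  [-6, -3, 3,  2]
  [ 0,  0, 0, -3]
A Jordan chain for λ = -3 of length 2:
v_1 = (-6, 0, -6, 0)ᵀ
v_2 = (1, 0, 0, 0)ᵀ

Let N = A − (-3)·I. We want v_2 with N^2 v_2 = 0 but N^1 v_2 ≠ 0; then v_{j-1} := N · v_j for j = 2, …, 2.

Pick v_2 = (1, 0, 0, 0)ᵀ.
Then v_1 = N · v_2 = (-6, 0, -6, 0)ᵀ.

Sanity check: (A − (-3)·I) v_1 = (0, 0, 0, 0)ᵀ = 0. ✓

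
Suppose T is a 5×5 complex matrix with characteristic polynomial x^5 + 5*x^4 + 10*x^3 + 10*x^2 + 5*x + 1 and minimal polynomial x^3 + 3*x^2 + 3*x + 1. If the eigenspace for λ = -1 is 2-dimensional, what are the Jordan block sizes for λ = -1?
Block sizes for λ = -1: [3, 2]

Step 1 — from the characteristic polynomial, algebraic multiplicity of λ = -1 is 5. From dim ker(T − (-1)·I) = 2, there are exactly 2 Jordan blocks for λ = -1.
Step 2 — from the minimal polynomial, the factor (x + 1)^3 tells us the largest block for λ = -1 has size 3.
Step 3 — with total size 5, 2 blocks, and largest block 3, the block sizes (in nonincreasing order) are [3, 2].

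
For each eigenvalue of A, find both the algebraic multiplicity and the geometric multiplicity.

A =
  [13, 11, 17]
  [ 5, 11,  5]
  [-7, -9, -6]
λ = 6: alg = 3, geom = 1

Step 1 — factor the characteristic polynomial to read off the algebraic multiplicities:
  χ_A(x) = (x - 6)^3

Step 2 — compute geometric multiplicities via the rank-nullity identity g(λ) = n − rank(A − λI):
  rank(A − (6)·I) = 2, so dim ker(A − (6)·I) = n − 2 = 1

Summary:
  λ = 6: algebraic multiplicity = 3, geometric multiplicity = 1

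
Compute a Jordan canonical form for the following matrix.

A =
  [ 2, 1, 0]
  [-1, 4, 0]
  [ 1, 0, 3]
J_3(3)

The characteristic polynomial is
  det(x·I − A) = x^3 - 9*x^2 + 27*x - 27 = (x - 3)^3

Eigenvalues and multiplicities (the geometric multiplicity of λ is n − rank(A − λI), which equals the number of Jordan blocks for λ):
  λ = 3: algebraic multiplicity = 3, geometric multiplicity = 1

Determining the block sizes for each eigenvalue:
  λ = 3: one block (gm = 1), so the single block has size am = 3 → block sizes [3]

Assembling the blocks gives a Jordan form
J =
  [3, 1, 0]
  [0, 3, 1]
  [0, 0, 3]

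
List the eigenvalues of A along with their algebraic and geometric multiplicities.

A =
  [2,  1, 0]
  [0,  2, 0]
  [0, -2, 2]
λ = 2: alg = 3, geom = 2

Step 1 — factor the characteristic polynomial to read off the algebraic multiplicities:
  χ_A(x) = (x - 2)^3

Step 2 — compute geometric multiplicities via the rank-nullity identity g(λ) = n − rank(A − λI):
  rank(A − (2)·I) = 1, so dim ker(A − (2)·I) = n − 1 = 2

Summary:
  λ = 2: algebraic multiplicity = 3, geometric multiplicity = 2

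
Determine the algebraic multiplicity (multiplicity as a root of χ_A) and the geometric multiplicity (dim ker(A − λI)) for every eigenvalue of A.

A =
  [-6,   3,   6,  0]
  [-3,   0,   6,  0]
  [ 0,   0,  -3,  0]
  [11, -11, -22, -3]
λ = -3: alg = 4, geom = 3

Step 1 — factor the characteristic polynomial to read off the algebraic multiplicities:
  χ_A(x) = (x + 3)^4

Step 2 — compute geometric multiplicities via the rank-nullity identity g(λ) = n − rank(A − λI):
  rank(A − (-3)·I) = 1, so dim ker(A − (-3)·I) = n − 1 = 3

Summary:
  λ = -3: algebraic multiplicity = 4, geometric multiplicity = 3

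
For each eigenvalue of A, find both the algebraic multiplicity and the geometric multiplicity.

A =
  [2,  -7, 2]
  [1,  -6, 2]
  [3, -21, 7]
λ = 1: alg = 3, geom = 2

Step 1 — factor the characteristic polynomial to read off the algebraic multiplicities:
  χ_A(x) = (x - 1)^3

Step 2 — compute geometric multiplicities via the rank-nullity identity g(λ) = n − rank(A − λI):
  rank(A − (1)·I) = 1, so dim ker(A − (1)·I) = n − 1 = 2

Summary:
  λ = 1: algebraic multiplicity = 3, geometric multiplicity = 2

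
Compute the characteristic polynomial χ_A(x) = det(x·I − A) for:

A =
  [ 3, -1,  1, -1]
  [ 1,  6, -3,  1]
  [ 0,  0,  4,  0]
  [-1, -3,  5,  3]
x^4 - 16*x^3 + 96*x^2 - 256*x + 256

Expanding det(x·I − A) (e.g. by cofactor expansion or by noting that A is similar to its Jordan form J, which has the same characteristic polynomial as A) gives
  χ_A(x) = x^4 - 16*x^3 + 96*x^2 - 256*x + 256
which factors as (x - 4)^4. The eigenvalues (with algebraic multiplicities) are λ = 4 with multiplicity 4.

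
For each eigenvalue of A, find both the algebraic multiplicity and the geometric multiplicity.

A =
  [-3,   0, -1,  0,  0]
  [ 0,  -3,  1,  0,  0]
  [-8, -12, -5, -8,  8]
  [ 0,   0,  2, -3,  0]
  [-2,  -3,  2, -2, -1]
λ = -3: alg = 5, geom = 3

Step 1 — factor the characteristic polynomial to read off the algebraic multiplicities:
  χ_A(x) = (x + 3)^5

Step 2 — compute geometric multiplicities via the rank-nullity identity g(λ) = n − rank(A − λI):
  rank(A − (-3)·I) = 2, so dim ker(A − (-3)·I) = n − 2 = 3

Summary:
  λ = -3: algebraic multiplicity = 5, geometric multiplicity = 3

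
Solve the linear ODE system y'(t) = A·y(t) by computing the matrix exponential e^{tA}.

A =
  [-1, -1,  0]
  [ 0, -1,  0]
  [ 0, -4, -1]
e^{tA} =
  [exp(-t), -t*exp(-t), 0]
  [0, exp(-t), 0]
  [0, -4*t*exp(-t), exp(-t)]

Strategy: write A = P · J · P⁻¹ where J is a Jordan canonical form, so e^{tA} = P · e^{tJ} · P⁻¹, and e^{tJ} can be computed block-by-block.

A has Jordan form
J =
  [-1,  1,  0]
  [ 0, -1,  0]
  [ 0,  0, -1]
(up to reordering of blocks).

Per-block formulas:
  For a 1×1 block at λ = -1: exp(t · [-1]) = [e^(-1t)].
  For a 2×2 Jordan block J_2(-1): exp(t · J_2(-1)) = e^(-1t)·(I + t·N), where N is the 2×2 nilpotent shift.

After assembling e^{tJ} and conjugating by P, we get:

e^{tA} =
  [exp(-t), -t*exp(-t), 0]
  [0, exp(-t), 0]
  [0, -4*t*exp(-t), exp(-t)]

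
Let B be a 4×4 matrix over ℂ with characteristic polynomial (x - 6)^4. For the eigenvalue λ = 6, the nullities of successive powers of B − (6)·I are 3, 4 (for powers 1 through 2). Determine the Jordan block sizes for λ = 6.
Block sizes for λ = 6: [2, 1, 1]

From the dimensions of kernels of powers, the number of Jordan blocks of size at least j is d_j − d_{j−1} where d_j = dim ker(N^j) (with d_0 = 0). Computing the differences gives [3, 1].
The number of blocks of size exactly k is (#blocks of size ≥ k) − (#blocks of size ≥ k + 1), so the partition is: 2 block(s) of size 1, 1 block(s) of size 2.
In nonincreasing order the block sizes are [2, 1, 1].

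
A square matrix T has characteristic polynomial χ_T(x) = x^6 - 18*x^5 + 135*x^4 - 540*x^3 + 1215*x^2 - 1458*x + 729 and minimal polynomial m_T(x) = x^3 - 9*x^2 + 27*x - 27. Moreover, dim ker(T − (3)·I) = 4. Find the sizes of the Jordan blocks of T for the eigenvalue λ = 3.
Block sizes for λ = 3: [3, 1, 1, 1]

Step 1 — from the characteristic polynomial, algebraic multiplicity of λ = 3 is 6. From dim ker(T − (3)·I) = 4, there are exactly 4 Jordan blocks for λ = 3.
Step 2 — from the minimal polynomial, the factor (x − 3)^3 tells us the largest block for λ = 3 has size 3.
Step 3 — with total size 6, 4 blocks, and largest block 3, the block sizes (in nonincreasing order) are [3, 1, 1, 1].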